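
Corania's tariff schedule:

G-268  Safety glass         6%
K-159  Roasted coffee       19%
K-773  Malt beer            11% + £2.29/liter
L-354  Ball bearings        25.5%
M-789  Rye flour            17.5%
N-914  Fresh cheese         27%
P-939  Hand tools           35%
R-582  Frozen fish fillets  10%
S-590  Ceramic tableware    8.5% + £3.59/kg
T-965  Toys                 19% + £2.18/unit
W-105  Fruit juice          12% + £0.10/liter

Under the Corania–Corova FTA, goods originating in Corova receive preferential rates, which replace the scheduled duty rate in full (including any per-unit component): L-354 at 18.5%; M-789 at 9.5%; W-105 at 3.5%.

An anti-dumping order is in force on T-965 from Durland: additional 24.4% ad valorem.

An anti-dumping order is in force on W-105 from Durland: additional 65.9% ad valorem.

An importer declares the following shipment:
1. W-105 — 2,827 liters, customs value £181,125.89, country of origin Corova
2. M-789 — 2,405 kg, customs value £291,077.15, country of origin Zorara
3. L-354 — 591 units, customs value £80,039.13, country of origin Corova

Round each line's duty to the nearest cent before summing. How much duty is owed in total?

Line 1 (W-105, Corova, 2,827 liters, £181,125.89):
Base rate for W-105 is 12% + £0.10/liter.
Origin Corova qualifies under the Corania–Corova agreement and W-105 is covered: preferential rate 3.5% applies instead.
The additional-duty order on W-105 targets Durland, not Corova; it does not apply.
Duty = £181,125.89 × 3.5% = £6,339.41.
Line 2 (M-789, Zorara, 2,405 kg, £291,077.15):
Base rate for M-789 is 17.5%.
M-789 has an FTA preferential rate, but origin Zorara is not Corova; base rate stands.
Duty = £291,077.15 × 17.5% = £50,938.50.
Line 3 (L-354, Corova, 591 units, £80,039.13):
Base rate for L-354 is 25.5%.
Origin Corova qualifies under the Corania–Corova agreement and L-354 is covered: preferential rate 18.5% applies instead.
Duty = £80,039.13 × 18.5% = £14,807.24.
Total = £6,339.41 + £50,938.50 + £14,807.24 = £72,085.15.

£72,085.15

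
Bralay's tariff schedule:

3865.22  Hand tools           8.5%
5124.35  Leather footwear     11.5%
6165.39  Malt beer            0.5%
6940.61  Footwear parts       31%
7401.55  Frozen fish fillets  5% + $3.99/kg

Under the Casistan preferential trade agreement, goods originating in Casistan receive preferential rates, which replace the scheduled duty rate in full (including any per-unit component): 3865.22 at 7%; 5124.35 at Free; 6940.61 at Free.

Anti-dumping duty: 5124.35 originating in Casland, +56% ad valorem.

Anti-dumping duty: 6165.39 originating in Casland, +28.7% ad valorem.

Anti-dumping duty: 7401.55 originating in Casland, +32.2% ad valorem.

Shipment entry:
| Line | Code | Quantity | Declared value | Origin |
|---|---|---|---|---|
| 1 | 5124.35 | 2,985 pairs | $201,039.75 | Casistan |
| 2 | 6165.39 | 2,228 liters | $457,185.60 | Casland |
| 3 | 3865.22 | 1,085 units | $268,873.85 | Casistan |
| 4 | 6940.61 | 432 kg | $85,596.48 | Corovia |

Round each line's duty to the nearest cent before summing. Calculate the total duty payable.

$178,854.28

Line 1 (5124.35, Casistan, 2,985 pairs, $201,039.75):
Base rate for 5124.35 is 11.5%.
Origin Casistan qualifies under the Bralay–Casistan agreement and 5124.35 is covered: preferential rate Free applies instead.
The additional-duty order on 5124.35 targets Casland, not Casistan; it does not apply.
Duty = $201,039.75 × 0% = $0.00.
Line 2 (6165.39, Casland, 2,228 liters, $457,185.60):
Base rate for 6165.39 is 0.5%.
Additional duty on 6165.39 from Casland: +28.7%. Applied ad valorem rate: 0.5% + 28.7% = 29.2%.
Duty = $457,185.60 × 29.2% = $133,498.20.
Line 3 (3865.22, Casistan, 1,085 units, $268,873.85):
Base rate for 3865.22 is 8.5%.
Origin Casistan qualifies under the Bralay–Casistan agreement and 3865.22 is covered: preferential rate 7% applies instead.
Duty = $268,873.85 × 7% = $18,821.17.
Line 4 (6940.61, Corovia, 432 kg, $85,596.48):
Base rate for 6940.61 is 31%.
6940.61 has an FTA preferential rate, but origin Corovia is not Casistan; base rate stands.
Duty = $85,596.48 × 31% = $26,534.91.
Total = $0.00 + $133,498.20 + $18,821.17 + $26,534.91 = $178,854.28.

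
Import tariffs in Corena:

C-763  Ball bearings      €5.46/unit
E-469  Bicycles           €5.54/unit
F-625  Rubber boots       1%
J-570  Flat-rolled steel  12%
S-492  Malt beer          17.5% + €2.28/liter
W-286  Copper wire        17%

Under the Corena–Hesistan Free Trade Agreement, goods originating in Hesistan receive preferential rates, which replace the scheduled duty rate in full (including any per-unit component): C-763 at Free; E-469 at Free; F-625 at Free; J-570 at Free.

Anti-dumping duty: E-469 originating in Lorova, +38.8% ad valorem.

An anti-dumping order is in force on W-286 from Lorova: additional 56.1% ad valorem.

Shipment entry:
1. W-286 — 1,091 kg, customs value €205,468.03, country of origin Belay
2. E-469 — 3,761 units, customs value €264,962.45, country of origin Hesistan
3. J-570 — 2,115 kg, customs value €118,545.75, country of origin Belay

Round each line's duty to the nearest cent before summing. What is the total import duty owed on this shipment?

€49,155.06

Line 1 (W-286, Belay, 1,091 kg, €205,468.03):
Base rate for W-286 is 17%.
The additional-duty order on W-286 targets Lorova, not Belay; it does not apply.
Duty = €205,468.03 × 17% = €34,929.57.
Line 2 (E-469, Hesistan, 3,761 units, €264,962.45):
Base rate for E-469 is €5.54/unit.
Origin Hesistan qualifies under the Corena–Hesistan agreement and E-469 is covered: preferential rate Free applies instead.
The additional-duty order on E-469 targets Lorova, not Hesistan; it does not apply.
Duty = €264,962.45 × 0% = €0.00.
Line 3 (J-570, Belay, 2,115 kg, €118,545.75):
Base rate for J-570 is 12%.
J-570 has an FTA preferential rate, but origin Belay is not Hesistan; base rate stands.
Duty = €118,545.75 × 12% = €14,225.49.
Total = €34,929.57 + €0.00 + €14,225.49 = €49,155.06.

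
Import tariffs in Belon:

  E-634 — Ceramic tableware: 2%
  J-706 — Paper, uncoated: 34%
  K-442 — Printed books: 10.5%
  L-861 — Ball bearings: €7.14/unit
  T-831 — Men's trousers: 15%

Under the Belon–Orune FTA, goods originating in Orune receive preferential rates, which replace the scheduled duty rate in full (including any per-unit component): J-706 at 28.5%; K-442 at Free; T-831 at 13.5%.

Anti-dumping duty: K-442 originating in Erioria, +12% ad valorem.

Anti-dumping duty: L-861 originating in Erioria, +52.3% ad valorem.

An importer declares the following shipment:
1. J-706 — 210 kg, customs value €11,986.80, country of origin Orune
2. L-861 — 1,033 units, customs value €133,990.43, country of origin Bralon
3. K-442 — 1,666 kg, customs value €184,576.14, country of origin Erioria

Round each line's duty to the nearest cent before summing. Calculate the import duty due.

€52,321.49

Line 1 (J-706, Orune, 210 kg, €11,986.80):
Base rate for J-706 is 34%.
Origin Orune qualifies under the Belon–Orune agreement and J-706 is covered: preferential rate 28.5% applies instead.
Duty = €11,986.80 × 28.5% = €3,416.24.
Line 2 (L-861, Bralon, 1,033 units, €133,990.43):
Base rate for L-861 is €7.14/unit.
The additional-duty order on L-861 targets Erioria, not Bralon; it does not apply.
Duty = 1,033 × €7.14 = €7,375.62.
Line 3 (K-442, Erioria, 1,666 kg, €184,576.14):
Base rate for K-442 is 10.5%.
K-442 has an FTA preferential rate, but origin Erioria is not Orune; base rate stands.
Additional duty on K-442 from Erioria: +12%. Applied ad valorem rate: 10.5% + 12% = 22.5%.
Duty = €184,576.14 × 22.5% = €41,529.63.
Total = €3,416.24 + €7,375.62 + €41,529.63 = €52,321.49.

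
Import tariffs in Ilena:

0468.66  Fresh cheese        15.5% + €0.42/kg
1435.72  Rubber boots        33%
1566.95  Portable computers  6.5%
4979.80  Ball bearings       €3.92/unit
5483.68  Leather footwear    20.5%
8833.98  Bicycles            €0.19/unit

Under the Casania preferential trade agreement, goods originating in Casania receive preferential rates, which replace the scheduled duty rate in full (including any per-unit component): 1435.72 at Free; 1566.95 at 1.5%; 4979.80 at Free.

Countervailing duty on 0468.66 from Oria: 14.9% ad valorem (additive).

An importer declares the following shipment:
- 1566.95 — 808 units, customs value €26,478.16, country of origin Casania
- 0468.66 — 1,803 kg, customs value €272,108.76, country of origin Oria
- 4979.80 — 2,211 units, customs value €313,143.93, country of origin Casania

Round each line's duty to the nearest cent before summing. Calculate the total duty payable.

€83,875.49

Line 1 (1566.95, Casania, 808 units, €26,478.16):
Base rate for 1566.95 is 6.5%.
Origin Casania qualifies under the Ilena–Casania agreement and 1566.95 is covered: preferential rate 1.5% applies instead.
Duty = €26,478.16 × 1.5% = €397.17.
Line 2 (0468.66, Oria, 1,803 kg, €272,108.76):
Base rate for 0468.66 is 15.5% + €0.42/kg.
Additional duty on 0468.66 from Oria: +14.9%. Applied ad valorem rate: 15.5% + 14.9% = 30.4%.
Duty = €272,108.76 × 30.4% + 1,803 × €0.42 = €83,478.32.
Line 3 (4979.80, Casania, 2,211 units, €313,143.93):
Base rate for 4979.80 is €3.92/unit.
Origin Casania qualifies under the Ilena–Casania agreement and 4979.80 is covered: preferential rate Free applies instead.
Duty = €313,143.93 × 0% = €0.00.
Total = €397.17 + €83,478.32 + €0.00 = €83,875.49.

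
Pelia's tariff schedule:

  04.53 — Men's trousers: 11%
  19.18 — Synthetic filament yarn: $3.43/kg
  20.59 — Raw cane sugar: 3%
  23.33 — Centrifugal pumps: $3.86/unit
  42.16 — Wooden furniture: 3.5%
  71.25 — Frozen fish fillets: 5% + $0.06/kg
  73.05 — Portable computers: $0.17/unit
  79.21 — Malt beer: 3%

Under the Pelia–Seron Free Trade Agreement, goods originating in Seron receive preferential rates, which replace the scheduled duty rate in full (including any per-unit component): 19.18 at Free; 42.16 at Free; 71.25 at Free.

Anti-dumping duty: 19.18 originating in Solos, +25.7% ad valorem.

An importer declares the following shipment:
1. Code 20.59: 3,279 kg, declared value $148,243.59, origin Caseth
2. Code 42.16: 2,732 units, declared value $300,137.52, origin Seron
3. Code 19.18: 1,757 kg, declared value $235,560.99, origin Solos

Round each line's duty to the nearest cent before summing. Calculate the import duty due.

Line 1 (20.59, Caseth, 3,279 kg, $148,243.59):
Base rate for 20.59 is 3%.
Duty = $148,243.59 × 3% = $4,447.31.
Line 2 (42.16, Seron, 2,732 units, $300,137.52):
Base rate for 42.16 is 3.5%.
Origin Seron qualifies under the Pelia–Seron agreement and 42.16 is covered: preferential rate Free applies instead.
Duty = $300,137.52 × 0% = $0.00.
Line 3 (19.18, Solos, 1,757 kg, $235,560.99):
Base rate for 19.18 is $3.43/kg.
19.18 has an FTA preferential rate, but origin Solos is not Seron; base rate stands.
Additional duty on 19.18 from Solos: +25.7% ad valorem. Applied ad valorem rate = 25.7%.
Duty = $235,560.99 × 25.7% + 1,757 × $3.43 = $66,565.68.
Total = $4,447.31 + $0.00 + $66,565.68 = $71,012.99.

$71,012.99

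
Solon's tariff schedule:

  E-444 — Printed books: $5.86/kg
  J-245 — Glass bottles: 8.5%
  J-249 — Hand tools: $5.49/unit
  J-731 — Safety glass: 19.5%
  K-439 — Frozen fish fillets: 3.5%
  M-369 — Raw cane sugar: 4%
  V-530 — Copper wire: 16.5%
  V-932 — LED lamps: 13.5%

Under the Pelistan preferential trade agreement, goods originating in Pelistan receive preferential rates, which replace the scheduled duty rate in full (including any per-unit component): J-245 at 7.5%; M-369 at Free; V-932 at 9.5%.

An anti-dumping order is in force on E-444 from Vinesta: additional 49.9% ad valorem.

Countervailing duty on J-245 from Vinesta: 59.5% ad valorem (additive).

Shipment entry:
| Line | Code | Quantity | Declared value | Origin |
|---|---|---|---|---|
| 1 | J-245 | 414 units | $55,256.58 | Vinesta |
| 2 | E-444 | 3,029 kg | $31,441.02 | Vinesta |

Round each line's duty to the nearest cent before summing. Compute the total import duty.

$71,013.48

Line 1 (J-245, Vinesta, 414 units, $55,256.58):
Base rate for J-245 is 8.5%.
J-245 has an FTA preferential rate, but origin Vinesta is not Pelistan; base rate stands.
Additional duty on J-245 from Vinesta: +59.5%. Applied ad valorem rate: 8.5% + 59.5% = 68%.
Duty = $55,256.58 × 68% = $37,574.47.
Line 2 (E-444, Vinesta, 3,029 kg, $31,441.02):
Base rate for E-444 is $5.86/kg.
Additional duty on E-444 from Vinesta: +49.9% ad valorem. Applied ad valorem rate = 49.9%.
Duty = $31,441.02 × 49.9% + 3,029 × $5.86 = $33,439.01.
Total = $37,574.47 + $33,439.01 = $71,013.48.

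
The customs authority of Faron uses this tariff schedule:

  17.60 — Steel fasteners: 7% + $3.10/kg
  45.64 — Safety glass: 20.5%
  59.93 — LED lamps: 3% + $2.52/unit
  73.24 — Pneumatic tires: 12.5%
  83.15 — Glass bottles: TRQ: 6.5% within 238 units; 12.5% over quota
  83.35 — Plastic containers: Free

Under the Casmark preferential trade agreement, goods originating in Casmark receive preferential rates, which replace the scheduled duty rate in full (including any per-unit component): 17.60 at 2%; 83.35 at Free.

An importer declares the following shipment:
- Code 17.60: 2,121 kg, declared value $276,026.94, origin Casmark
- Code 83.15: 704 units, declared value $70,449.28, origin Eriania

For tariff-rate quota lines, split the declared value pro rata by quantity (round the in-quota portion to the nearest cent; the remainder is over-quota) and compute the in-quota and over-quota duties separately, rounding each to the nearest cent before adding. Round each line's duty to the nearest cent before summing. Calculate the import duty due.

$12,897.70

Line 1 (17.60, Casmark, 2,121 kg, $276,026.94):
Base rate for 17.60 is 7% + $3.10/kg.
Origin Casmark qualifies under the Faron–Casmark agreement and 17.60 is covered: preferential rate 2% applies instead.
Duty = $276,026.94 × 2% = $5,520.54.
Line 2 (83.15, Eriania, 704 units, $70,449.28):
Code 83.15 is under a tariff-rate quota (threshold 238 units). In-quota: 238 units at 6.5%; over-quota: 466 units at 12.5%.
Pro-rata value split: in-quota = $70,449.28 × 238/704 = $23,816.66; over-quota = $70,449.28 − $23,816.66 = $46,632.62.
In-quota duty = $23,816.66 × 6.5% = $1,548.08. Over-quota duty = $46,632.62 × 12.5% = $5,829.08.
Line duty = $1,548.08 + $5,829.08 = $7,377.16.
Total = $5,520.54 + $7,377.16 = $12,897.70.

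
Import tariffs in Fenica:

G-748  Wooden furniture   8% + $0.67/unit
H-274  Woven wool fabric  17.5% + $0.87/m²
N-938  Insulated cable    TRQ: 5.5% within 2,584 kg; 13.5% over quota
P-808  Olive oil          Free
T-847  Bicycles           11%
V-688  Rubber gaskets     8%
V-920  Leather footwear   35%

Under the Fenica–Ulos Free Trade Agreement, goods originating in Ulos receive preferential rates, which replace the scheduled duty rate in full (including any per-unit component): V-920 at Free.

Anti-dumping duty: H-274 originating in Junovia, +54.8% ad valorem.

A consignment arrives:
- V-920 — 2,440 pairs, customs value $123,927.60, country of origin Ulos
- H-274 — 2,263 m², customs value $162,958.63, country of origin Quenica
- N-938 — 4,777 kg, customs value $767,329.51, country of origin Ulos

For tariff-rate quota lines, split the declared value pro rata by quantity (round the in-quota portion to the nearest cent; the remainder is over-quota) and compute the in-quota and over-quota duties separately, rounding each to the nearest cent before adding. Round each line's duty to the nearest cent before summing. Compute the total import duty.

Line 1 (V-920, Ulos, 2,440 pairs, $123,927.60):
Base rate for V-920 is 35%.
Origin Ulos qualifies under the Fenica–Ulos agreement and V-920 is covered: preferential rate Free applies instead.
Duty = $123,927.60 × 0% = $0.00.
Line 2 (H-274, Quenica, 2,263 m², $162,958.63):
Base rate for H-274 is 17.5% + $0.87/m².
The additional-duty order on H-274 targets Junovia, not Quenica; it does not apply.
Duty = $162,958.63 × 17.5% + 2,263 × $0.87 = $30,486.57.
Line 3 (N-938, Ulos, 4,777 kg, $767,329.51):
Code N-938 is under a tariff-rate quota (threshold 2,584 kg). In-quota: 2,584 kg at 5.5%; over-quota: 2,193 kg at 13.5%.
Pro-rata value split: in-quota = $767,329.51 × 2,584/4,777 = $415,067.92; over-quota = $767,329.51 − $415,067.92 = $352,261.59.
In-quota duty = $415,067.92 × 5.5% = $22,828.74. Over-quota duty = $352,261.59 × 13.5% = $47,555.31.
Line duty = $22,828.74 + $47,555.31 = $70,384.05.
Total = $0.00 + $30,486.57 + $70,384.05 = $100,870.62.

$100,870.62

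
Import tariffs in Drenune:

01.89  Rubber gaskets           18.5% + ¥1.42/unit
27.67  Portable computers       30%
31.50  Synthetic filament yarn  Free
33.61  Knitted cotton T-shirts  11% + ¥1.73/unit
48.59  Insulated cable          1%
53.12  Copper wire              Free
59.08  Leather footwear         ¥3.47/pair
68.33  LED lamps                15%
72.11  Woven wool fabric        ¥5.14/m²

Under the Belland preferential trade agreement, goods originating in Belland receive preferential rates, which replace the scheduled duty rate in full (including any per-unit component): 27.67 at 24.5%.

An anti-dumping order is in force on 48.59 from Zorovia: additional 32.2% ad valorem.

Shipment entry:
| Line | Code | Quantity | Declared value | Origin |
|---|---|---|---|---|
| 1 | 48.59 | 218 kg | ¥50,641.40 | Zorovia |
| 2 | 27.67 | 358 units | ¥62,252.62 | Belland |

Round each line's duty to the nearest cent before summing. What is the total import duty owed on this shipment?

Line 1 (48.59, Zorovia, 218 kg, ¥50,641.40):
Base rate for 48.59 is 1%.
Additional duty on 48.59 from Zorovia: +32.2%. Applied ad valorem rate: 1% + 32.2% = 33.2%.
Duty = ¥50,641.40 × 33.2% = ¥16,812.94.
Line 2 (27.67, Belland, 358 units, ¥62,252.62):
Base rate for 27.67 is 30%.
Origin Belland qualifies under the Drenune–Belland agreement and 27.67 is covered: preferential rate 24.5% applies instead.
Duty = ¥62,252.62 × 24.5% = ¥15,251.89.
Total = ¥16,812.94 + ¥15,251.89 = ¥32,064.83.

¥32,064.83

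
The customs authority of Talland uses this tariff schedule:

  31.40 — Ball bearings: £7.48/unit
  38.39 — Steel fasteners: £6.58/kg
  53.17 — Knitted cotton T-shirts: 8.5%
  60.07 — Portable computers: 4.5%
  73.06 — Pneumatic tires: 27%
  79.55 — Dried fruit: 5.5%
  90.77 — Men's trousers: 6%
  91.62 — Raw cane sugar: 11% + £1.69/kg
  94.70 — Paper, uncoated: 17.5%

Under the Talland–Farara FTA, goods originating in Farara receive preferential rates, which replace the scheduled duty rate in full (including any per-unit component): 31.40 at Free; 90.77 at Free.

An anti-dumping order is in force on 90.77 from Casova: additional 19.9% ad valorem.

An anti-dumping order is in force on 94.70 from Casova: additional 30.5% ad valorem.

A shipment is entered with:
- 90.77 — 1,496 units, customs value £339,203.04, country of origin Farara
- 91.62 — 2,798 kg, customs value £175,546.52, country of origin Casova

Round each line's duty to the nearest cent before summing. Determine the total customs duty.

Line 1 (90.77, Farara, 1,496 units, £339,203.04):
Base rate for 90.77 is 6%.
Origin Farara qualifies under the Talland–Farara agreement and 90.77 is covered: preferential rate Free applies instead.
The additional-duty order on 90.77 targets Casova, not Farara; it does not apply.
Duty = £339,203.04 × 0% = £0.00.
Line 2 (91.62, Casova, 2,798 kg, £175,546.52):
Base rate for 91.62 is 11% + £1.69/kg.
Duty = £175,546.52 × 11% + 2,798 × £1.69 = £24,038.74.
Total = £0.00 + £24,038.74 = £24,038.74.

£24,038.74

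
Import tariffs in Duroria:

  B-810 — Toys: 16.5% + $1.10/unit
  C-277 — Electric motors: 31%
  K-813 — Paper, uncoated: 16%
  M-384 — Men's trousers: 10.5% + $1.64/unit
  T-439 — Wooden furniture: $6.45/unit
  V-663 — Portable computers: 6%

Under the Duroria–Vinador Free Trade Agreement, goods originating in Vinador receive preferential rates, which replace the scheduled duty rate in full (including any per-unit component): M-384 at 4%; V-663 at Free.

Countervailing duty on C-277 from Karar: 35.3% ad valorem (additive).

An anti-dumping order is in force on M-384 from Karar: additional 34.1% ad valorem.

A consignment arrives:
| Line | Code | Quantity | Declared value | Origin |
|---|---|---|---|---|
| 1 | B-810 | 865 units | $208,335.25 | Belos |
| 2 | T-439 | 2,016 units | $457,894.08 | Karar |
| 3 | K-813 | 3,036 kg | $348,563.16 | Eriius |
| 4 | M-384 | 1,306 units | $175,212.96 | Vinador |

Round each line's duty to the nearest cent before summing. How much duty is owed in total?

$111,108.65

Line 1 (B-810, Belos, 865 units, $208,335.25):
Base rate for B-810 is 16.5% + $1.10/unit.
Duty = $208,335.25 × 16.5% + 865 × $1.10 = $35,326.82.
Line 2 (T-439, Karar, 2,016 units, $457,894.08):
Base rate for T-439 is $6.45/unit.
Duty = 2,016 × $6.45 = $13,003.20.
Line 3 (K-813, Eriius, 3,036 kg, $348,563.16):
Base rate for K-813 is 16%.
Duty = $348,563.16 × 16% = $55,770.11.
Line 4 (M-384, Vinador, 1,306 units, $175,212.96):
Base rate for M-384 is 10.5% + $1.64/unit.
Origin Vinador qualifies under the Duroria–Vinador agreement and M-384 is covered: preferential rate 4% applies instead.
The additional-duty order on M-384 targets Karar, not Vinador; it does not apply.
Duty = $175,212.96 × 4% = $7,008.52.
Total = $35,326.82 + $13,003.20 + $55,770.11 + $7,008.52 = $111,108.65.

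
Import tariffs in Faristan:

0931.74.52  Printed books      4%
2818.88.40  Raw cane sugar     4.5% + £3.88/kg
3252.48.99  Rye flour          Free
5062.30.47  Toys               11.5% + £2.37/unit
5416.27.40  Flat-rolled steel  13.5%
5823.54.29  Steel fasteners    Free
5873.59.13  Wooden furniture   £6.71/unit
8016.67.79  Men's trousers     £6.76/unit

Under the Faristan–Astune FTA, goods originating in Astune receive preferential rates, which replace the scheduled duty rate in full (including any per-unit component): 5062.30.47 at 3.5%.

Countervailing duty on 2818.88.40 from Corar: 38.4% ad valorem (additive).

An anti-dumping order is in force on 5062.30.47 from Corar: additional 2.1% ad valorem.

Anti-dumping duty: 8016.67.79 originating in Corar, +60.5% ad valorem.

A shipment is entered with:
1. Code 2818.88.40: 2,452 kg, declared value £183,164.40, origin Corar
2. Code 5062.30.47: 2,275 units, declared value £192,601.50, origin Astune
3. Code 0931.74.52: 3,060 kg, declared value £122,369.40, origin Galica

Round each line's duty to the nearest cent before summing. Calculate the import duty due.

£99,727.12

Line 1 (2818.88.40, Corar, 2,452 kg, £183,164.40):
Base rate for 2818.88.40 is 4.5% + £3.88/kg.
Additional duty on 2818.88.40 from Corar: +38.4%. Applied ad valorem rate: 4.5% + 38.4% = 42.9%.
Duty = £183,164.40 × 42.9% + 2,452 × £3.88 = £88,091.29.
Line 2 (5062.30.47, Astune, 2,275 units, £192,601.50):
Base rate for 5062.30.47 is 11.5% + £2.37/unit.
Origin Astune qualifies under the Faristan–Astune agreement and 5062.30.47 is covered: preferential rate 3.5% applies instead.
The additional-duty order on 5062.30.47 targets Corar, not Astune; it does not apply.
Duty = £192,601.50 × 3.5% = £6,741.05.
Line 3 (0931.74.52, Galica, 3,060 kg, £122,369.40):
Base rate for 0931.74.52 is 4%.
Duty = £122,369.40 × 4% = £4,894.78.
Total = £88,091.29 + £6,741.05 + £4,894.78 = £99,727.12.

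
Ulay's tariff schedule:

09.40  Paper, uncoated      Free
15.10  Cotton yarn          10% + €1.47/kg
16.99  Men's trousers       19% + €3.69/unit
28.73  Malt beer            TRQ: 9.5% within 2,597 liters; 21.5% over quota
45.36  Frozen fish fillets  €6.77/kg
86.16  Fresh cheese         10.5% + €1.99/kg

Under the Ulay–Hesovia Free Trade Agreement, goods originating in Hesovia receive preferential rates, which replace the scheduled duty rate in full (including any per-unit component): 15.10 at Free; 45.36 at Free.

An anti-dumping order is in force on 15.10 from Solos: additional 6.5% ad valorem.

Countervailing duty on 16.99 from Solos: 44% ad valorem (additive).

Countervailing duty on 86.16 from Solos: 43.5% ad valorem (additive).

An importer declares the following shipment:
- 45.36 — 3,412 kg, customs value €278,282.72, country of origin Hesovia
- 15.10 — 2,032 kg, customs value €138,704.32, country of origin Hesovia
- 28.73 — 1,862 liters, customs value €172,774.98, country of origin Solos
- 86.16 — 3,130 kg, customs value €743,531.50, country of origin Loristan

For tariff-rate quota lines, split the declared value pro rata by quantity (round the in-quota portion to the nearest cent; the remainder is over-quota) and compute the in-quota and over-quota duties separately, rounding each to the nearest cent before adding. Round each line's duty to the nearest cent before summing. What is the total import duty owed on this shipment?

Line 1 (45.36, Hesovia, 3,412 kg, €278,282.72):
Base rate for 45.36 is €6.77/kg.
Origin Hesovia qualifies under the Ulay–Hesovia agreement and 45.36 is covered: preferential rate Free applies instead.
Duty = €278,282.72 × 0% = €0.00.
Line 2 (15.10, Hesovia, 2,032 kg, €138,704.32):
Base rate for 15.10 is 10% + €1.47/kg.
Origin Hesovia qualifies under the Ulay–Hesovia agreement and 15.10 is covered: preferential rate Free applies instead.
The additional-duty order on 15.10 targets Solos, not Hesovia; it does not apply.
Duty = €138,704.32 × 0% = €0.00.
Line 3 (28.73, Solos, 1,862 liters, €172,774.98):
Code 28.73 is under a tariff-rate quota (threshold 2,597 liters). Quantity 1,862 liters is within the quota, so the in-quota rate 9.5% applies to the full value.
Duty = €172,774.98 × 9.5% = €16,413.62.
Line 4 (86.16, Loristan, 3,130 kg, €743,531.50):
Base rate for 86.16 is 10.5% + €1.99/kg.
The additional-duty order on 86.16 targets Solos, not Loristan; it does not apply.
Duty = €743,531.50 × 10.5% + 3,130 × €1.99 = €84,299.51.
Total = €0.00 + €0.00 + €16,413.62 + €84,299.51 = €100,713.13.

€100,713.13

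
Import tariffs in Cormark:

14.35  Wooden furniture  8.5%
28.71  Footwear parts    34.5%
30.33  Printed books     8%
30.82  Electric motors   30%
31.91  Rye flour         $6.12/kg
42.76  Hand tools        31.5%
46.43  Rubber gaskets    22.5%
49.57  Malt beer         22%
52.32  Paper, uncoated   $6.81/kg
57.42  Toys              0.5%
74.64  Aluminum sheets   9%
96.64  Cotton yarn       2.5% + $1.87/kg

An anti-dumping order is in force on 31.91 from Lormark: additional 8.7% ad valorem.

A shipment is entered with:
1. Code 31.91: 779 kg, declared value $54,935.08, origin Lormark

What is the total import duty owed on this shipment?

Line 1 (31.91, Lormark, 779 kg, $54,935.08):
Base rate for 31.91 is $6.12/kg.
Additional duty on 31.91 from Lormark: +8.7% ad valorem. Applied ad valorem rate = 8.7%.
Duty = $54,935.08 × 8.7% + 779 × $6.12 = $9,546.83.

$9,546.83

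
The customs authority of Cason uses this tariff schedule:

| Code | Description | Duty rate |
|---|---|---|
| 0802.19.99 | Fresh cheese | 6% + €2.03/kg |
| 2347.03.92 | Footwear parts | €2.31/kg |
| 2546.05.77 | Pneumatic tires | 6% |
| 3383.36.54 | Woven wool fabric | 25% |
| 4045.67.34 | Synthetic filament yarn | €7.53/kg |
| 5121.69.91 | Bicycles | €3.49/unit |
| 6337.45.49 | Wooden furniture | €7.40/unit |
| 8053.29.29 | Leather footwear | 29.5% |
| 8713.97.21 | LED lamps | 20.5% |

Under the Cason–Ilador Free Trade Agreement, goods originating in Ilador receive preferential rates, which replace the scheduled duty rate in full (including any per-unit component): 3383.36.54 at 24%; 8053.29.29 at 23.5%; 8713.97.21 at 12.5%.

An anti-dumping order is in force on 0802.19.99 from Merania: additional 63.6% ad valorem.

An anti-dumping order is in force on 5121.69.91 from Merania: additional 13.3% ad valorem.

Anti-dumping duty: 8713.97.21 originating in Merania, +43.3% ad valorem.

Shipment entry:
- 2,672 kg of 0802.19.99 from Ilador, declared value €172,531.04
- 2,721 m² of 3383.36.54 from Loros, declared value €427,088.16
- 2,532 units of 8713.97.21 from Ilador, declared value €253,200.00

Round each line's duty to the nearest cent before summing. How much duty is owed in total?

€154,198.06

Line 1 (0802.19.99, Ilador, 2,672 kg, €172,531.04):
Base rate for 0802.19.99 is 6% + €2.03/kg.
Origin Ilador is the FTA partner but 0802.19.99 is not on the preference list; base rate stands.
The additional-duty order on 0802.19.99 targets Merania, not Ilador; it does not apply.
Duty = €172,531.04 × 6% + 2,672 × €2.03 = €15,776.02.
Line 2 (3383.36.54, Loros, 2,721 m², €427,088.16):
Base rate for 3383.36.54 is 25%.
3383.36.54 has an FTA preferential rate, but origin Loros is not Ilador; base rate stands.
Duty = €427,088.16 × 25% = €106,772.04.
Line 3 (8713.97.21, Ilador, 2,532 units, €253,200.00):
Base rate for 8713.97.21 is 20.5%.
Origin Ilador qualifies under the Cason–Ilador agreement and 8713.97.21 is covered: preferential rate 12.5% applies instead.
The additional-duty order on 8713.97.21 targets Merania, not Ilador; it does not apply.
Duty = €253,200.00 × 12.5% = €31,650.00.
Total = €15,776.02 + €106,772.04 + €31,650.00 = €154,198.06.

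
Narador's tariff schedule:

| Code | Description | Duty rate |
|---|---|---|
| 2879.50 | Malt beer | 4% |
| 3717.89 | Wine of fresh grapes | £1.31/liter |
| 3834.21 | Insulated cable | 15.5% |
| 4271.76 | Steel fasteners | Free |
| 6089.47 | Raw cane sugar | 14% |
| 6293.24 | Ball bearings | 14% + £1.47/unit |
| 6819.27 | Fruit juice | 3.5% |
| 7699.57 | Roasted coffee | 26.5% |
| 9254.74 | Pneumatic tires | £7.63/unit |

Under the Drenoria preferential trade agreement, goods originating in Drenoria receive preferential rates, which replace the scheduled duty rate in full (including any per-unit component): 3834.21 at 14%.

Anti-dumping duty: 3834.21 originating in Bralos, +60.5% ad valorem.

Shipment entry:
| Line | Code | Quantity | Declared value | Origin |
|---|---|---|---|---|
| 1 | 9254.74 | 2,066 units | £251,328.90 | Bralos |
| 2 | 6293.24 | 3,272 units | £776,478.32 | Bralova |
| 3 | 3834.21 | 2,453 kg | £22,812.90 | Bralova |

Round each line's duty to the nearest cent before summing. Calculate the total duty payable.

Line 1 (9254.74, Bralos, 2,066 units, £251,328.90):
Base rate for 9254.74 is £7.63/unit.
Duty = 2,066 × £7.63 = £15,763.58.
Line 2 (6293.24, Bralova, 3,272 units, £776,478.32):
Base rate for 6293.24 is 14% + £1.47/unit.
Duty = £776,478.32 × 14% + 3,272 × £1.47 = £113,516.80.
Line 3 (3834.21, Bralova, 2,453 kg, £22,812.90):
Base rate for 3834.21 is 15.5%.
3834.21 has an FTA preferential rate, but origin Bralova is not Drenoria; base rate stands.
The additional-duty order on 3834.21 targets Bralos, not Bralova; it does not apply.
Duty = £22,812.90 × 15.5% = £3,536.00.
Total = £15,763.58 + £113,516.80 + £3,536.00 = £132,816.38.

£132,816.38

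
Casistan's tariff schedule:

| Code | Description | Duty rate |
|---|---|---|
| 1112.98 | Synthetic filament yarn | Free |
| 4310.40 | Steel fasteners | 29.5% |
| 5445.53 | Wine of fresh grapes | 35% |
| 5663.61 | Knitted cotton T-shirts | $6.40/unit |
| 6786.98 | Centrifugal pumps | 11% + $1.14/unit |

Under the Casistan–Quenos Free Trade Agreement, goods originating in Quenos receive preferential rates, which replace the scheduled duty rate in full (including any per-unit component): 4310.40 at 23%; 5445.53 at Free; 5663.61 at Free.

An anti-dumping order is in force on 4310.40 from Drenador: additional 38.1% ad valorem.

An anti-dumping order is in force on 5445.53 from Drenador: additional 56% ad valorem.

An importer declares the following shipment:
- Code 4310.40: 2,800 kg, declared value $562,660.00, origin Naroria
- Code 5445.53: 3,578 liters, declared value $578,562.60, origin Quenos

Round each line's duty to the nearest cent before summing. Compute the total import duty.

Line 1 (4310.40, Naroria, 2,800 kg, $562,660.00):
Base rate for 4310.40 is 29.5%.
4310.40 has an FTA preferential rate, but origin Naroria is not Quenos; base rate stands.
The additional-duty order on 4310.40 targets Drenador, not Naroria; it does not apply.
Duty = $562,660.00 × 29.5% = $165,984.70.
Line 2 (5445.53, Quenos, 3,578 liters, $578,562.60):
Base rate for 5445.53 is 35%.
Origin Quenos qualifies under the Casistan–Quenos agreement and 5445.53 is covered: preferential rate Free applies instead.
The additional-duty order on 5445.53 targets Drenador, not Quenos; it does not apply.
Duty = $578,562.60 × 0% = $0.00.
Total = $165,984.70 + $0.00 = $165,984.70.

$165,984.70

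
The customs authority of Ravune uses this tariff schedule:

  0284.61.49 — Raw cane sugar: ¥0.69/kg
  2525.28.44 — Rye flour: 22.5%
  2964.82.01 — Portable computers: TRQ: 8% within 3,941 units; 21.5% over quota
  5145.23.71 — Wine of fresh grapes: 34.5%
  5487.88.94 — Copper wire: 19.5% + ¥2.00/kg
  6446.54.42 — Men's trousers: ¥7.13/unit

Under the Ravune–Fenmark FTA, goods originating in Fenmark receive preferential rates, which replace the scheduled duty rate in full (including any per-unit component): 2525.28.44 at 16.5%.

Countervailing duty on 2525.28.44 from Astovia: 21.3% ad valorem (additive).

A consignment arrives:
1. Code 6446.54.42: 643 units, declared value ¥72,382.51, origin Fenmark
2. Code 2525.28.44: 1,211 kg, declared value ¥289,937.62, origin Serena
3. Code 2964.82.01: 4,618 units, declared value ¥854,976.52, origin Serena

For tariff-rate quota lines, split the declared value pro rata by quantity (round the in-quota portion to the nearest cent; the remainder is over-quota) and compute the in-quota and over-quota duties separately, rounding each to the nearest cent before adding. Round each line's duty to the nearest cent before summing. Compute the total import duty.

Line 1 (6446.54.42, Fenmark, 643 units, ¥72,382.51):
Base rate for 6446.54.42 is ¥7.13/unit.
Origin Fenmark is the FTA partner but 6446.54.42 is not on the preference list; base rate stands.
Duty = 643 × ¥7.13 = ¥4,584.59.
Line 2 (2525.28.44, Serena, 1,211 kg, ¥289,937.62):
Base rate for 2525.28.44 is 22.5%.
2525.28.44 has an FTA preferential rate, but origin Serena is not Fenmark; base rate stands.
The additional-duty order on 2525.28.44 targets Astovia, not Serena; it does not apply.
Duty = ¥289,937.62 × 22.5% = ¥65,235.96.
Line 3 (2964.82.01, Serena, 4,618 units, ¥854,976.52):
Code 2964.82.01 is under a tariff-rate quota (threshold 3,941 units). In-quota: 3,941 units at 8%; over-quota: 677 units at 21.5%.
Pro-rata value split: in-quota = ¥854,976.52 × 3,941/4,618 = ¥729,636.74; over-quota = ¥854,976.52 − ¥729,636.74 = ¥125,339.78.
In-quota duty = ¥729,636.74 × 8% = ¥58,370.94. Over-quota duty = ¥125,339.78 × 21.5% = ¥26,948.05.
Line duty = ¥58,370.94 + ¥26,948.05 = ¥85,318.99.
Total = ¥4,584.59 + ¥65,235.96 + ¥85,318.99 = ¥155,139.54.

¥155,139.54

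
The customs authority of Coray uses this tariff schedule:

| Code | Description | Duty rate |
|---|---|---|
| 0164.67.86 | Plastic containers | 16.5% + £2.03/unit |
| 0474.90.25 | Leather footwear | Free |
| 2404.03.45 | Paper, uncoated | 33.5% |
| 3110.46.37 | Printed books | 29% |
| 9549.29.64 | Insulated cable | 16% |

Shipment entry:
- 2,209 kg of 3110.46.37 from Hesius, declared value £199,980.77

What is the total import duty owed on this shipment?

£57,994.42

Line 1 (3110.46.37, Hesius, 2,209 kg, £199,980.77):
Base rate for 3110.46.37 is 29%.
Duty = £199,980.77 × 29% = £57,994.42.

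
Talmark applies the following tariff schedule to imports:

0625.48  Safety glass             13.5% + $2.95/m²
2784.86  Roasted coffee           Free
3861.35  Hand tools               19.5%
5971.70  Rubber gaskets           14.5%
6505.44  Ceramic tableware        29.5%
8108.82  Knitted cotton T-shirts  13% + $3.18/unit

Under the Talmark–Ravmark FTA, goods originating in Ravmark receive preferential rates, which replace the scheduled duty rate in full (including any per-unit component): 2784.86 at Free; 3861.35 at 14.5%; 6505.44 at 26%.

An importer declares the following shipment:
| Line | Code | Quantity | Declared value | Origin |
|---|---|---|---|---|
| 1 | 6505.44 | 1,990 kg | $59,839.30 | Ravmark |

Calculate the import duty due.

Line 1 (6505.44, Ravmark, 1,990 kg, $59,839.30):
Base rate for 6505.44 is 29.5%.
Origin Ravmark qualifies under the Talmark–Ravmark agreement and 6505.44 is covered: preferential rate 26% applies instead.
Duty = $59,839.30 × 26% = $15,558.22.

$15,558.22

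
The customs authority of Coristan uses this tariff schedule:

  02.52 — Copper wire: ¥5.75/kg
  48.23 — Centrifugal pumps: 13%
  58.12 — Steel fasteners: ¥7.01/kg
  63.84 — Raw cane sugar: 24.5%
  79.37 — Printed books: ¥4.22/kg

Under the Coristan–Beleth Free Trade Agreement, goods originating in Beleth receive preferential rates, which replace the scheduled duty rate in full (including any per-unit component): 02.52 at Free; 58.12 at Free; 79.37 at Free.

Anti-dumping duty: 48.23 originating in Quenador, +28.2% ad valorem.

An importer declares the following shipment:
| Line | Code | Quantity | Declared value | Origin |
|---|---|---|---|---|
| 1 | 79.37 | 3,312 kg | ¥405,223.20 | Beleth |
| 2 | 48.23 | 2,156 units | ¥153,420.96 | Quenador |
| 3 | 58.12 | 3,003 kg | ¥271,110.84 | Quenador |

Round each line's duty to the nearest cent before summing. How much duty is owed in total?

¥84,260.47

Line 1 (79.37, Beleth, 3,312 kg, ¥405,223.20):
Base rate for 79.37 is ¥4.22/kg.
Origin Beleth qualifies under the Coristan–Beleth agreement and 79.37 is covered: preferential rate Free applies instead.
Duty = ¥405,223.20 × 0% = ¥0.00.
Line 2 (48.23, Quenador, 2,156 units, ¥153,420.96):
Base rate for 48.23 is 13%.
Additional duty on 48.23 from Quenador: +28.2%. Applied ad valorem rate: 13% + 28.2% = 41.2%.
Duty = ¥153,420.96 × 41.2% = ¥63,209.44.
Line 3 (58.12, Quenador, 3,003 kg, ¥271,110.84):
Base rate for 58.12 is ¥7.01/kg.
58.12 has an FTA preferential rate, but origin Quenador is not Beleth; base rate stands.
Duty = 3,003 × ¥7.01 = ¥21,051.03.
Total = ¥0.00 + ¥63,209.44 + ¥21,051.03 = ¥84,260.47.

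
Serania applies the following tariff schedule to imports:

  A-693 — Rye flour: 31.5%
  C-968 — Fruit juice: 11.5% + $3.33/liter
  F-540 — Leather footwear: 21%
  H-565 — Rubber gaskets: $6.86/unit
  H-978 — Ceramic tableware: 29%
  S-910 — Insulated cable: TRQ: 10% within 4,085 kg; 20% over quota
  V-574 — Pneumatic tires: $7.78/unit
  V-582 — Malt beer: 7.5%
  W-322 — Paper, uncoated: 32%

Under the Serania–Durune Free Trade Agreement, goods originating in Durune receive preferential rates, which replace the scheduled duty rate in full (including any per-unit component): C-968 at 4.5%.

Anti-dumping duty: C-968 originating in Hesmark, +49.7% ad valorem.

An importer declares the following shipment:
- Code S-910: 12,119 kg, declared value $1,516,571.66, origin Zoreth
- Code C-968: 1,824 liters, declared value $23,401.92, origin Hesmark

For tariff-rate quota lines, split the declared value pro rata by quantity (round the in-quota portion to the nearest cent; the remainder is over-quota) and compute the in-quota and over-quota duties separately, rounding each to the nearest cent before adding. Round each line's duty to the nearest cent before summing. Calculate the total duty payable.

$272,590.54

Line 1 (S-910, Zoreth, 12,119 kg, $1,516,571.66):
Code S-910 is under a tariff-rate quota (threshold 4,085 kg). In-quota: 4,085 kg at 10%; over-quota: 8,034 kg at 20%.
Pro-rata value split: in-quota = $1,516,571.66 × 4,085/12,119 = $511,196.90; over-quota = $1,516,571.66 − $511,196.90 = $1,005,374.76.
In-quota duty = $511,196.90 × 10% = $51,119.69. Over-quota duty = $1,005,374.76 × 20% = $201,074.95.
Line duty = $51,119.69 + $201,074.95 = $252,194.64.
Line 2 (C-968, Hesmark, 1,824 liters, $23,401.92):
Base rate for C-968 is 11.5% + $3.33/liter.
C-968 has an FTA preferential rate, but origin Hesmark is not Durune; base rate stands.
Additional duty on C-968 from Hesmark: +49.7%. Applied ad valorem rate: 11.5% + 49.7% = 61.2%.
Duty = $23,401.92 × 61.2% + 1,824 × $3.33 = $20,395.90.
Total = $252,194.64 + $20,395.90 = $272,590.54.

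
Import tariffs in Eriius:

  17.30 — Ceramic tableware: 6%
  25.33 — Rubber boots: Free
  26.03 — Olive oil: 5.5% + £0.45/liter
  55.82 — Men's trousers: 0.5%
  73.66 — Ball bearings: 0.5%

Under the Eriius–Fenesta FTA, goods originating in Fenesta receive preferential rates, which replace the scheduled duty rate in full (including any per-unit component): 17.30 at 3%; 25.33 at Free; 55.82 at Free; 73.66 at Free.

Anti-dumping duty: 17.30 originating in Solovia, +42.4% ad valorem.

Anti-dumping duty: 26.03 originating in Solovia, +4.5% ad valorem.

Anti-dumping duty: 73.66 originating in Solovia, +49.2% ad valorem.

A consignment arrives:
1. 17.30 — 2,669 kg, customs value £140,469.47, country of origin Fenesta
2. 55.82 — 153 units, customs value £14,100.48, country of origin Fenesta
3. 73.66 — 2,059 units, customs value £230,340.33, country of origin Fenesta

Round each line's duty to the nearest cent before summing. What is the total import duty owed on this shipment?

Line 1 (17.30, Fenesta, 2,669 kg, £140,469.47):
Base rate for 17.30 is 6%.
Origin Fenesta qualifies under the Eriius–Fenesta agreement and 17.30 is covered: preferential rate 3% applies instead.
The additional-duty order on 17.30 targets Solovia, not Fenesta; it does not apply.
Duty = £140,469.47 × 3% = £4,214.08.
Line 2 (55.82, Fenesta, 153 units, £14,100.48):
Base rate for 55.82 is 0.5%.
Origin Fenesta qualifies under the Eriius–Fenesta agreement and 55.82 is covered: preferential rate Free applies instead.
Duty = £14,100.48 × 0% = £0.00.
Line 3 (73.66, Fenesta, 2,059 units, £230,340.33):
Base rate for 73.66 is 0.5%.
Origin Fenesta qualifies under the Eriius–Fenesta agreement and 73.66 is covered: preferential rate Free applies instead.
The additional-duty order on 73.66 targets Solovia, not Fenesta; it does not apply.
Duty = £230,340.33 × 0% = £0.00.
Total = £4,214.08 + £0.00 + £0.00 = £4,214.08.

£4,214.08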